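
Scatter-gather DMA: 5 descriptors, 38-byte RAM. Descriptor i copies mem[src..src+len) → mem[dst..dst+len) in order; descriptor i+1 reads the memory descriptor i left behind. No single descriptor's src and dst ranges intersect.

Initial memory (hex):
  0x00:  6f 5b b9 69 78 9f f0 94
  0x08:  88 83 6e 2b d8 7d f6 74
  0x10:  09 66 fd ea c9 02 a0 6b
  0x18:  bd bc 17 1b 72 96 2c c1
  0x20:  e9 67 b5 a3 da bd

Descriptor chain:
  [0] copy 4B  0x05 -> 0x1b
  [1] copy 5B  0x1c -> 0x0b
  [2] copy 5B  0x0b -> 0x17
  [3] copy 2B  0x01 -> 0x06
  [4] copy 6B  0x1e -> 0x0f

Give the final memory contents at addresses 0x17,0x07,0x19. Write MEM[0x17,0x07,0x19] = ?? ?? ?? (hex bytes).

#0 dst[0x1b+4] := {0x9f,0xf0,0x94,0x88}
#1 dst[0x0b+5] := {0xf0,0x94,0x88,0xc1,0xe9}
#2 dst[0x17+5] := {0xf0,0x94,0x88,0xc1,0xe9}
#3 dst[0x06+2] := {0x5b,0xb9}
#4 dst[0x0f+6] := {0x88,0xc1,0xe9,0x67,0xb5,0xa3}
query mem[0x17]=0xf0, mem[0x07]=0xb9, mem[0x19]=0x88

MEM[0x17,0x07,0x19] = f0 b9 88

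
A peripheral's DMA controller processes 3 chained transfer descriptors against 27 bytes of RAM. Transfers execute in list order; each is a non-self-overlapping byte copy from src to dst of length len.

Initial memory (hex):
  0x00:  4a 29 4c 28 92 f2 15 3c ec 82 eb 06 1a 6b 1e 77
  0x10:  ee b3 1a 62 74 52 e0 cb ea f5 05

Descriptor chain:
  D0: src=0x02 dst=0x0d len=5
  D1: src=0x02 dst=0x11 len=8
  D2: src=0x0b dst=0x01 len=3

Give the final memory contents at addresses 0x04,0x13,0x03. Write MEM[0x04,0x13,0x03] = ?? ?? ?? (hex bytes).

MEM[0x04,0x13,0x03] = 92 92 4c

D0: mem[0x0d..0x11] <- [4c 28 92 f2 15]
D1: mem[0x11..0x18] <- [4c 28 92 f2 15 3c ec 82]
D2: mem[0x01..0x03] <- [06 1a 4c]
query mem[0x04]=0x92, mem[0x13]=0x92, mem[0x03]=0x4c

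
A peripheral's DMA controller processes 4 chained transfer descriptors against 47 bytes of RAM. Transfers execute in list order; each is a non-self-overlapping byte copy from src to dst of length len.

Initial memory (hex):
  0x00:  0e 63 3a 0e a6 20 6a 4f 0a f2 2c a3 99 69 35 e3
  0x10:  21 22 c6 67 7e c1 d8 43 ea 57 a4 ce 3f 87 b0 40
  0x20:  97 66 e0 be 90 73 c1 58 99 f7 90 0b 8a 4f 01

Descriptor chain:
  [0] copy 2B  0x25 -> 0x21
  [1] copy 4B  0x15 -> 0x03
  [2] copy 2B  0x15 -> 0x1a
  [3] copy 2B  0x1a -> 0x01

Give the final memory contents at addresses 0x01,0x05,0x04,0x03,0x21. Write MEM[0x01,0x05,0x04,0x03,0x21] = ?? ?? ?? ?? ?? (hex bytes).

MEM[0x01,0x05,0x04,0x03,0x21] = c1 43 d8 c1 73

  after D0: wrote 2B at 0x21 = 73c1
  after D1: wrote 4B at 0x03 = c1d843ea
  after D2: wrote 2B at 0x1a = c1d8
  after D3: wrote 2B at 0x01 = c1d8
query mem[0x01]=0xc1, mem[0x05]=0x43, mem[0x04]=0xd8, mem[0x03]=0xc1, mem[0x21]=0x73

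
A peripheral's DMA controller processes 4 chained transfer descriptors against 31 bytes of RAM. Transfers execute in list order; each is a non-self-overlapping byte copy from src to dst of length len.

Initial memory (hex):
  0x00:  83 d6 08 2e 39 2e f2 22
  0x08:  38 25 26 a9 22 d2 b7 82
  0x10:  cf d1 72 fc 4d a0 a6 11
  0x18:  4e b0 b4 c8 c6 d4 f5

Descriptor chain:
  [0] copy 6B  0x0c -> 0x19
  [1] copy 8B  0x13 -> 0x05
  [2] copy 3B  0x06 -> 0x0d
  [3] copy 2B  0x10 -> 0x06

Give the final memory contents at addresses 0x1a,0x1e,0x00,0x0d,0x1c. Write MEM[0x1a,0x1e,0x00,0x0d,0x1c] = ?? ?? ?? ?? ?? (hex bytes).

MEM[0x1a,0x1e,0x00,0x0d,0x1c] = d2 d1 83 4d 82

#0 dst[0x19+6] := {0x22,0xd2,0xb7,0x82,0xcf,0xd1}
#1 dst[0x05+8] := {0xfc,0x4d,0xa0,0xa6,0x11,0x4e,0x22,0xd2}
#2 dst[0x0d+3] := {0x4d,0xa0,0xa6}
#3 dst[0x06+2] := {0xcf,0xd1}
query mem[0x1a]=0xd2, mem[0x1e]=0xd1, mem[0x00]=0x83, mem[0x0d]=0x4d, mem[0x1c]=0x82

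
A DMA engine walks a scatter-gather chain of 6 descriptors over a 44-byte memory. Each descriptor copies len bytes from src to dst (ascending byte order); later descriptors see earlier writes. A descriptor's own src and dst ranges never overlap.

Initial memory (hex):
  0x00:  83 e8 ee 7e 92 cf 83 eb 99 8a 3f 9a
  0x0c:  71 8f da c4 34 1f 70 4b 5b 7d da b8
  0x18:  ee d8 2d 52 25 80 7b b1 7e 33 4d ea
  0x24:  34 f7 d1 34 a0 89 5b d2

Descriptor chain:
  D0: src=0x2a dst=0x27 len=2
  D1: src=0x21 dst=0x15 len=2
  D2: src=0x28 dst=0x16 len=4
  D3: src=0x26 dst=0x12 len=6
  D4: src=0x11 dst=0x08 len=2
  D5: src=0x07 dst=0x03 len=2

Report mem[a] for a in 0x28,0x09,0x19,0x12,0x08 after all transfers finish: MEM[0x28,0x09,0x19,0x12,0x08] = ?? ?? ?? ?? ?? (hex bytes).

#0 dst[0x27+2] := {0x5b,0xd2}
#1 dst[0x15+2] := {0x33,0x4d}
#2 dst[0x16+4] := {0xd2,0x89,0x5b,0xd2}
#3 dst[0x12+6] := {0xd1,0x5b,0xd2,0x89,0x5b,0xd2}
#4 dst[0x08+2] := {0x1f,0xd1}
#5 dst[0x03+2] := {0xeb,0x1f}
query mem[0x28]=0xd2, mem[0x09]=0xd1, mem[0x19]=0xd2, mem[0x12]=0xd1, mem[0x08]=0x1f

MEM[0x28,0x09,0x19,0x12,0x08] = d2 d1 d2 d1 1f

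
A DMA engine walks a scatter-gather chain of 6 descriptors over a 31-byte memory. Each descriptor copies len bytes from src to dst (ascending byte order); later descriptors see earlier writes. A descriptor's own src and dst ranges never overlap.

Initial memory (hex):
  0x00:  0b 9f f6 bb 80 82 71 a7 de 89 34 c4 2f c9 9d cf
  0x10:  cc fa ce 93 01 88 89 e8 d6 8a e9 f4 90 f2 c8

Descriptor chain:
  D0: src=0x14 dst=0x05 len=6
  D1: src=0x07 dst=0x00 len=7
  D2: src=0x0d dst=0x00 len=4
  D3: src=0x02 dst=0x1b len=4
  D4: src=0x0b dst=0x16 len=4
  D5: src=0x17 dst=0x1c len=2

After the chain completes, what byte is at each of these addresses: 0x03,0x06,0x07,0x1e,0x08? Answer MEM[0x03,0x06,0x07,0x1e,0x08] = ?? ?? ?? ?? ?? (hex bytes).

  after D0: wrote 6B at 0x05 = 018889e8d68a
  after D1: wrote 7B at 0x00 = 89e8d68ac42fc9
  after D2: wrote 4B at 0x00 = c99dcfcc
  after D3: wrote 4B at 0x1b = cfccc42f
  after D4: wrote 4B at 0x16 = c42fc99d
  after D5: wrote 2B at 0x1c = 2fc9
query mem[0x03]=0xcc, mem[0x06]=0xc9, mem[0x07]=0x89, mem[0x1e]=0x2f, mem[0x08]=0xe8

MEM[0x03,0x06,0x07,0x1e,0x08] = cc c9 89 2f e8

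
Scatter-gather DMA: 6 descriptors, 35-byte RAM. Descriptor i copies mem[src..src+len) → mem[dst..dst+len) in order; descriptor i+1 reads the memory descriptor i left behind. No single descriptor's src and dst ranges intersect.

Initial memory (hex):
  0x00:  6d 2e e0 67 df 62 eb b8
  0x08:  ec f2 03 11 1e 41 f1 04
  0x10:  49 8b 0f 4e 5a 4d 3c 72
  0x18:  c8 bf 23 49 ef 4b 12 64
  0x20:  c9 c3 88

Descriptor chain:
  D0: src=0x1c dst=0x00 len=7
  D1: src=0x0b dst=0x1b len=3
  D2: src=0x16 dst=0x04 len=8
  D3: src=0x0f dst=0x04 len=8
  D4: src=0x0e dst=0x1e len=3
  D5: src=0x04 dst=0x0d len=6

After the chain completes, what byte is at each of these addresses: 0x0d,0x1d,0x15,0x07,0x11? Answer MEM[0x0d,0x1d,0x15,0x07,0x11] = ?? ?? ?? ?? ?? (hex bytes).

MEM[0x0d,0x1d,0x15,0x07,0x11] = 04 41 4d 0f 4e

  after D0: wrote 7B at 0x00 = ef4b1264c9c388
  after D1: wrote 3B at 0x1b = 111e41
  after D2: wrote 8B at 0x04 = 3c72c8bf23111e41
  after D3: wrote 8B at 0x04 = 04498b0f4e5a4d3c
  after D4: wrote 3B at 0x1e = f10449
  after D5: wrote 6B at 0x0d = 04498b0f4e5a
query mem[0x0d]=0x04, mem[0x1d]=0x41, mem[0x15]=0x4d, mem[0x07]=0x0f, mem[0x11]=0x4e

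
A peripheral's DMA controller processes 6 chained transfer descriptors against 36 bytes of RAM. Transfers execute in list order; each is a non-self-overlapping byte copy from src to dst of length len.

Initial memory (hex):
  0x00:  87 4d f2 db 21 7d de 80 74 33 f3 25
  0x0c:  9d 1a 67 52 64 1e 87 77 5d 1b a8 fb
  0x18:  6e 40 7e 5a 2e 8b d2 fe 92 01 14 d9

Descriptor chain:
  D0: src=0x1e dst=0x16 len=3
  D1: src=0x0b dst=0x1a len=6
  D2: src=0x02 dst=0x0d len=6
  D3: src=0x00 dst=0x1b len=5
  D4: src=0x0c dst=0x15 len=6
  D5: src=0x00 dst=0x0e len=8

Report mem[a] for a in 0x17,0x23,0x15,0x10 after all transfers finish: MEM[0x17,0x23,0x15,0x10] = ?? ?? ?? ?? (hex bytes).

D0: mem[0x16..0x18] <- [d2 fe 92]
D1: mem[0x1a..0x1f] <- [25 9d 1a 67 52 64]
D2: mem[0x0d..0x12] <- [f2 db 21 7d de 80]
D3: mem[0x1b..0x1f] <- [87 4d f2 db 21]
D4: mem[0x15..0x1a] <- [9d f2 db 21 7d de]
D5: mem[0x0e..0x15] <- [87 4d f2 db 21 7d de 80]
query mem[0x17]=0xdb, mem[0x23]=0xd9, mem[0x15]=0x80, mem[0x10]=0xf2

MEM[0x17,0x23,0x15,0x10] = db d9 80 f2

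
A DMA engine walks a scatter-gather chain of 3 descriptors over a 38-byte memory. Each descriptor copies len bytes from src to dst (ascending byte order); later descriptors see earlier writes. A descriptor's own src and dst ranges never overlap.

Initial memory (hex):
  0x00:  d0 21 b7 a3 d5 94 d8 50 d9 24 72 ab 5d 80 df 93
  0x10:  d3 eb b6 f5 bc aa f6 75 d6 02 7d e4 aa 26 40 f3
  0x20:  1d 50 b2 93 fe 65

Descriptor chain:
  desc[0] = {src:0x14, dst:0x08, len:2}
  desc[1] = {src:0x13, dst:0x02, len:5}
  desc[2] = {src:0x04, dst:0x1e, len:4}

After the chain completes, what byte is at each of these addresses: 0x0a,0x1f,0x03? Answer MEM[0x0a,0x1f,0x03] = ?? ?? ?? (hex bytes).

D0: mem[0x08..0x09] <- [bc aa]
D1: mem[0x02..0x06] <- [f5 bc aa f6 75]
D2: mem[0x1e..0x21] <- [aa f6 75 50]
query mem[0x0a]=0x72, mem[0x1f]=0xf6, mem[0x03]=0xbc

MEM[0x0a,0x1f,0x03] = 72 f6 bc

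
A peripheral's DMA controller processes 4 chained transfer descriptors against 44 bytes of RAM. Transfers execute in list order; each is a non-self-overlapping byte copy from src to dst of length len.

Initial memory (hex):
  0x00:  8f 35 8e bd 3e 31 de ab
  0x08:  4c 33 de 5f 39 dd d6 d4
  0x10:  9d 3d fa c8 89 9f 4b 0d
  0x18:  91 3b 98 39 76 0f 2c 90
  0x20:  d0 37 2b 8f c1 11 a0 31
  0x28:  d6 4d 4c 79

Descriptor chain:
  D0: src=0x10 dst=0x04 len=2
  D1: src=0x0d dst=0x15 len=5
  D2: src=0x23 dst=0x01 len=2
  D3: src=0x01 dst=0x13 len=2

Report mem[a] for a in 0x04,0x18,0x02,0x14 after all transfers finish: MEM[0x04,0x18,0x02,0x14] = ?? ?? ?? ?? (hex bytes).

#0 dst[0x04+2] := {0x9d,0x3d}
#1 dst[0x15+5] := {0xdd,0xd6,0xd4,0x9d,0x3d}
#2 dst[0x01+2] := {0x8f,0xc1}
#3 dst[0x13+2] := {0x8f,0xc1}
query mem[0x04]=0x9d, mem[0x18]=0x9d, mem[0x02]=0xc1, mem[0x14]=0xc1

MEM[0x04,0x18,0x02,0x14] = 9d 9d c1 c1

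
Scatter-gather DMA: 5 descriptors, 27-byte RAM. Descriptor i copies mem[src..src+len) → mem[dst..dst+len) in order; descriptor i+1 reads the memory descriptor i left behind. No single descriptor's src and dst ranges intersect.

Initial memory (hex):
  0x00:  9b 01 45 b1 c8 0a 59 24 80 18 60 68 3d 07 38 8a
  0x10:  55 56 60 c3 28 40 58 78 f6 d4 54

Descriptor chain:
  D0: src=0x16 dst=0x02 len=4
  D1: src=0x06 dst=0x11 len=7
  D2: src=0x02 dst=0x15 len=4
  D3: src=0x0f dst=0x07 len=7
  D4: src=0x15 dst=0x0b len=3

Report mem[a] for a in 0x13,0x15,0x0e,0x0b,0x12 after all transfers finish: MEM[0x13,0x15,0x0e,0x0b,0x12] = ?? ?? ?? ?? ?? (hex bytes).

MEM[0x13,0x15,0x0e,0x0b,0x12] = 80 58 38 58 24

  after D0: wrote 4B at 0x02 = 5878f6d4
  after D1: wrote 7B at 0x11 = 5924801860683d
  after D2: wrote 4B at 0x15 = 5878f6d4
  after D3: wrote 7B at 0x07 = 8a555924801858
  after D4: wrote 3B at 0x0b = 5878f6
query mem[0x13]=0x80, mem[0x15]=0x58, mem[0x0e]=0x38, mem[0x0b]=0x58, mem[0x12]=0x24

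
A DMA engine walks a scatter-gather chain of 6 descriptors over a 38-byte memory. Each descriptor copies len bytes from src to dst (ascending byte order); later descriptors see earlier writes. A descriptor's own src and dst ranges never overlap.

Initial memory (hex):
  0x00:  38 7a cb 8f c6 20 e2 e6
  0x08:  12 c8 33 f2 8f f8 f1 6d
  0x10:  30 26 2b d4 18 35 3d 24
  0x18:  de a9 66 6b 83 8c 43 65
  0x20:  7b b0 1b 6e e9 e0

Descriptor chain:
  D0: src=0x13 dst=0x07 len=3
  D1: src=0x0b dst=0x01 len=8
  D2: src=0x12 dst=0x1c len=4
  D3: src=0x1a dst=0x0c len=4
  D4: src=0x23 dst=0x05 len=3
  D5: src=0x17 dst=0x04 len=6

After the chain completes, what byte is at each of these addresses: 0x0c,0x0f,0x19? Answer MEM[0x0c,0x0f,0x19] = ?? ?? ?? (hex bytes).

MEM[0x0c,0x0f,0x19] = 66 d4 a9

  after D0: wrote 3B at 0x07 = d41835
  after D1: wrote 8B at 0x01 = f28ff8f16d30262b
  after D2: wrote 4B at 0x1c = 2bd41835
  after D3: wrote 4B at 0x0c = 666b2bd4
  after D4: wrote 3B at 0x05 = 6ee9e0
  after D5: wrote 6B at 0x04 = 24dea9666b2b
query mem[0x0c]=0x66, mem[0x0f]=0xd4, mem[0x19]=0xa9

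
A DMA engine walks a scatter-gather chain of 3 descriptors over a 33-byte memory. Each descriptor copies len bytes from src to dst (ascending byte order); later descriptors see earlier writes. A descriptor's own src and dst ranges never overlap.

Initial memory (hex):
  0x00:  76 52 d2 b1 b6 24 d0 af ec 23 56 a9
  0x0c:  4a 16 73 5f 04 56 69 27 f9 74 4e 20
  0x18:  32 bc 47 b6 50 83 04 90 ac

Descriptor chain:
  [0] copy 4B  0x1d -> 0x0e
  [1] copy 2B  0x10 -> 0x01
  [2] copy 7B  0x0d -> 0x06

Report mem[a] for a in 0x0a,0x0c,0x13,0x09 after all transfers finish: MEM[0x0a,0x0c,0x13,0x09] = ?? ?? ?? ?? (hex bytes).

[0] 0x1d->0x0e len=4 : 83 04 90 ac
[1] 0x10->0x01 len=2 : 90 ac
[2] 0x0d->0x06 len=7 : 16 83 04 90 ac 69 27
query mem[0x0a]=0xac, mem[0x0c]=0x27, mem[0x13]=0x27, mem[0x09]=0x90

MEM[0x0a,0x0c,0x13,0x09] = ac 27 27 90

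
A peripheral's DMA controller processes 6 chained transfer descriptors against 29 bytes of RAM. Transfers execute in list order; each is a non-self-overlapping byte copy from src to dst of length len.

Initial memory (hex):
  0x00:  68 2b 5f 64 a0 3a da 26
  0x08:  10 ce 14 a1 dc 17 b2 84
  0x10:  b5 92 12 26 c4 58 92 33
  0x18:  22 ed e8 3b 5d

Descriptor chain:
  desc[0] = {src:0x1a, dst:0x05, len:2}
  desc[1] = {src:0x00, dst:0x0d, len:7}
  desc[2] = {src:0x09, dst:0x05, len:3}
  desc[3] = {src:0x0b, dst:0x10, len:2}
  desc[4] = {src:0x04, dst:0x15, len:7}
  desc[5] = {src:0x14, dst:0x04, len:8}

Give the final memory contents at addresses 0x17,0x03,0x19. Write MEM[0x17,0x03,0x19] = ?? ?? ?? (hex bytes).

MEM[0x17,0x03,0x19] = 14 64 10

#0 dst[0x05+2] := {0xe8,0x3b}
#1 dst[0x0d+7] := {0x68,0x2b,0x5f,0x64,0xa0,0xe8,0x3b}
#2 dst[0x05+3] := {0xce,0x14,0xa1}
#3 dst[0x10+2] := {0xa1,0xdc}
#4 dst[0x15+7] := {0xa0,0xce,0x14,0xa1,0x10,0xce,0x14}
#5 dst[0x04+8] := {0xc4,0xa0,0xce,0x14,0xa1,0x10,0xce,0x14}
query mem[0x17]=0x14, mem[0x03]=0x64, mem[0x19]=0x10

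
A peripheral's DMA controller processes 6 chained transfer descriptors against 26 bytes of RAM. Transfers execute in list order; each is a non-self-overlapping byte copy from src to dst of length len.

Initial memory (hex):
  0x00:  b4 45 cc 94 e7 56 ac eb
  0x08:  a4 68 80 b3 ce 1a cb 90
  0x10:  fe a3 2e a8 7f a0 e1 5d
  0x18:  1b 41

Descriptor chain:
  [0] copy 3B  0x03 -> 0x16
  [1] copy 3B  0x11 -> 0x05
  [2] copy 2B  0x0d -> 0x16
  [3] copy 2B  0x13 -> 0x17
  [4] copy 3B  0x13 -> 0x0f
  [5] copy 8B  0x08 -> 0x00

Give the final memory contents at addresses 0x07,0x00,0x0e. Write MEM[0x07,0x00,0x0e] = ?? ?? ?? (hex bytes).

  after D0: wrote 3B at 0x16 = 94e756
  after D1: wrote 3B at 0x05 = a32ea8
  after D2: wrote 2B at 0x16 = 1acb
  after D3: wrote 2B at 0x17 = a87f
  after D4: wrote 3B at 0x0f = a87fa0
  after D5: wrote 8B at 0x00 = a46880b3ce1acba8
query mem[0x07]=0xa8, mem[0x00]=0xa4, mem[0x0e]=0xcb

MEM[0x07,0x00,0x0e] = a8 a4 cb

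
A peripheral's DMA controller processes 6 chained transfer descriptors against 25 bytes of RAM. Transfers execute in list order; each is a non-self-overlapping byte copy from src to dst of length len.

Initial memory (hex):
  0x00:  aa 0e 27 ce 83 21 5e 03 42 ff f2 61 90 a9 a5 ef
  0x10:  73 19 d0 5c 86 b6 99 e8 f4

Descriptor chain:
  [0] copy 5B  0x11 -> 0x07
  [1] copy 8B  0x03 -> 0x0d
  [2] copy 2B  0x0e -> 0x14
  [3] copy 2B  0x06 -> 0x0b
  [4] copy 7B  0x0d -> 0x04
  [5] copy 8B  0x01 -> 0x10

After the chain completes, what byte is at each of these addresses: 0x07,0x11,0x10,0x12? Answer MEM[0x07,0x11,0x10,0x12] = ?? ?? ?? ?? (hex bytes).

MEM[0x07,0x11,0x10,0x12] = 5e 27 0e ce

  after D0: wrote 5B at 0x07 = 19d05c86b6
  after D1: wrote 8B at 0x0d = ce83215e19d05c86
  after D2: wrote 2B at 0x14 = 8321
  after D3: wrote 2B at 0x0b = 5e19
  after D4: wrote 7B at 0x04 = ce83215e19d05c
  after D5: wrote 8B at 0x10 = 0e27cece83215e19
query mem[0x07]=0x5e, mem[0x11]=0x27, mem[0x10]=0x0e, mem[0x12]=0xce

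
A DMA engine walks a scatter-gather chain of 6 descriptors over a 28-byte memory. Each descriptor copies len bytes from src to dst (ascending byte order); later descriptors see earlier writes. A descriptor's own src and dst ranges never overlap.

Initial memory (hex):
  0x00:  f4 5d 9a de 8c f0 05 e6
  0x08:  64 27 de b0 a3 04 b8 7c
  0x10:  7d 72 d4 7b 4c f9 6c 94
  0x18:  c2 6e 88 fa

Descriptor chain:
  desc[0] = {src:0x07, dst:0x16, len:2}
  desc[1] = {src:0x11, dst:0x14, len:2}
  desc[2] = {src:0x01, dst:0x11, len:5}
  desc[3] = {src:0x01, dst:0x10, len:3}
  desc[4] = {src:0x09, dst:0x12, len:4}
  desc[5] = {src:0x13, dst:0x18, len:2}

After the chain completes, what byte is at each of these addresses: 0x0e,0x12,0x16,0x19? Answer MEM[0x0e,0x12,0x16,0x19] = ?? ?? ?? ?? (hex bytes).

D0: mem[0x16..0x17] <- [e6 64]
D1: mem[0x14..0x15] <- [72 d4]
D2: mem[0x11..0x15] <- [5d 9a de 8c f0]
D3: mem[0x10..0x12] <- [5d 9a de]
D4: mem[0x12..0x15] <- [27 de b0 a3]
D5: mem[0x18..0x19] <- [de b0]
query mem[0x0e]=0xb8, mem[0x12]=0x27, mem[0x16]=0xe6, mem[0x19]=0xb0

MEM[0x0e,0x12,0x16,0x19] = b8 27 e6 b0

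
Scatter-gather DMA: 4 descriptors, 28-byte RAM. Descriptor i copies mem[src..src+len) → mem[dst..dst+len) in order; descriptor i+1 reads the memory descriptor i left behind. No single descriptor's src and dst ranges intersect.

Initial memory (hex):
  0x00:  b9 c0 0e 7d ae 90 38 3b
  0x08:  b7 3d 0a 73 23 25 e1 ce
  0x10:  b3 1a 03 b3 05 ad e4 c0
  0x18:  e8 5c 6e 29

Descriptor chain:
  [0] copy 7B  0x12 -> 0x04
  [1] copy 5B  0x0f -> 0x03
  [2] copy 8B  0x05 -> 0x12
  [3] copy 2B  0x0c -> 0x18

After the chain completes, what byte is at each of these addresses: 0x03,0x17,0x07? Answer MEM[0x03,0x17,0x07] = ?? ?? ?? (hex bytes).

MEM[0x03,0x17,0x07] = ce e8 b3

  after D0: wrote 7B at 0x04 = 03b305ade4c0e8
  after D1: wrote 5B at 0x03 = ceb31a03b3
  after D2: wrote 8B at 0x12 = 1a03b3e4c0e87323
  after D3: wrote 2B at 0x18 = 2325
query mem[0x03]=0xce, mem[0x17]=0xe8, mem[0x07]=0xb3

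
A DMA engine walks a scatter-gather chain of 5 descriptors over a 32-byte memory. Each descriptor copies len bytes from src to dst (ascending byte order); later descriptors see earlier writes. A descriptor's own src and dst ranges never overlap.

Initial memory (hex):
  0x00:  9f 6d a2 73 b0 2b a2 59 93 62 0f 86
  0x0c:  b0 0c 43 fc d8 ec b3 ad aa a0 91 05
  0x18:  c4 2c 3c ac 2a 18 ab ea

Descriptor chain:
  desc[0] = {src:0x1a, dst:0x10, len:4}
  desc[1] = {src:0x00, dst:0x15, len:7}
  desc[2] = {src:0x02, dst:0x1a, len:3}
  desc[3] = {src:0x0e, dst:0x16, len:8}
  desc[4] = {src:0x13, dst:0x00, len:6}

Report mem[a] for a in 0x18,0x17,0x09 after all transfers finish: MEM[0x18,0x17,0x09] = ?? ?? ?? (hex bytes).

MEM[0x18,0x17,0x09] = 3c fc 62

#0 dst[0x10+4] := {0x3c,0xac,0x2a,0x18}
#1 dst[0x15+7] := {0x9f,0x6d,0xa2,0x73,0xb0,0x2b,0xa2}
#2 dst[0x1a+3] := {0xa2,0x73,0xb0}
#3 dst[0x16+8] := {0x43,0xfc,0x3c,0xac,0x2a,0x18,0xaa,0x9f}
#4 dst[0x00+6] := {0x18,0xaa,0x9f,0x43,0xfc,0x3c}
query mem[0x18]=0x3c, mem[0x17]=0xfc, mem[0x09]=0x62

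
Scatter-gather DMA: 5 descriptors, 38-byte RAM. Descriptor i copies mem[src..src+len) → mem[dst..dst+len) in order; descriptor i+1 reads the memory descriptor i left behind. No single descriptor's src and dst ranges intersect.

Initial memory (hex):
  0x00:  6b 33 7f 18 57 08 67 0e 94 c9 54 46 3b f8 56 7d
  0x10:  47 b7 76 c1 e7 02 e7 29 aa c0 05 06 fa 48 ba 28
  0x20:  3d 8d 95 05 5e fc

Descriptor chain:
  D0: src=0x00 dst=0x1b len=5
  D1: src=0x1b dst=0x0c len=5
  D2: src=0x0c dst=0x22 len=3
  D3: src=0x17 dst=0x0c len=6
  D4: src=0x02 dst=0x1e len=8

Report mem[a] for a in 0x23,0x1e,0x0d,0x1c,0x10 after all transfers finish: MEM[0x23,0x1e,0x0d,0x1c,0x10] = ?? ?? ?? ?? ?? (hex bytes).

#0 dst[0x1b+5] := {0x6b,0x33,0x7f,0x18,0x57}
#1 dst[0x0c+5] := {0x6b,0x33,0x7f,0x18,0x57}
#2 dst[0x22+3] := {0x6b,0x33,0x7f}
#3 dst[0x0c+6] := {0x29,0xaa,0xc0,0x05,0x6b,0x33}
#4 dst[0x1e+8] := {0x7f,0x18,0x57,0x08,0x67,0x0e,0x94,0xc9}
query mem[0x23]=0x0e, mem[0x1e]=0x7f, mem[0x0d]=0xaa, mem[0x1c]=0x33, mem[0x10]=0x6b

MEM[0x23,0x1e,0x0d,0x1c,0x10] = 0e 7f aa 33 6b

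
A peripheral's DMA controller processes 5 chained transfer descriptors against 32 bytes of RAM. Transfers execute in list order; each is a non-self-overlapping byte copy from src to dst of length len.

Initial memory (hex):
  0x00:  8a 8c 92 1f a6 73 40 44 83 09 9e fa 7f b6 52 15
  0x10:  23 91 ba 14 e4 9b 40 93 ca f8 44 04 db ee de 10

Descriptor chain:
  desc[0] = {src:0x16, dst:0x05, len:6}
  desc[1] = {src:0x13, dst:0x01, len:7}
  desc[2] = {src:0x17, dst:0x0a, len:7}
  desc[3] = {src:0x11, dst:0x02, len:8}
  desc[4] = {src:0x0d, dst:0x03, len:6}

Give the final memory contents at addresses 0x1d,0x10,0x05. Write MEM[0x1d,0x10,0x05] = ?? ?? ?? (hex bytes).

MEM[0x1d,0x10,0x05] = ee ee db

#0 dst[0x05+6] := {0x40,0x93,0xca,0xf8,0x44,0x04}
#1 dst[0x01+7] := {0x14,0xe4,0x9b,0x40,0x93,0xca,0xf8}
#2 dst[0x0a+7] := {0x93,0xca,0xf8,0x44,0x04,0xdb,0xee}
#3 dst[0x02+8] := {0x91,0xba,0x14,0xe4,0x9b,0x40,0x93,0xca}
#4 dst[0x03+6] := {0x44,0x04,0xdb,0xee,0x91,0xba}
query mem[0x1d]=0xee, mem[0x10]=0xee, mem[0x05]=0xdb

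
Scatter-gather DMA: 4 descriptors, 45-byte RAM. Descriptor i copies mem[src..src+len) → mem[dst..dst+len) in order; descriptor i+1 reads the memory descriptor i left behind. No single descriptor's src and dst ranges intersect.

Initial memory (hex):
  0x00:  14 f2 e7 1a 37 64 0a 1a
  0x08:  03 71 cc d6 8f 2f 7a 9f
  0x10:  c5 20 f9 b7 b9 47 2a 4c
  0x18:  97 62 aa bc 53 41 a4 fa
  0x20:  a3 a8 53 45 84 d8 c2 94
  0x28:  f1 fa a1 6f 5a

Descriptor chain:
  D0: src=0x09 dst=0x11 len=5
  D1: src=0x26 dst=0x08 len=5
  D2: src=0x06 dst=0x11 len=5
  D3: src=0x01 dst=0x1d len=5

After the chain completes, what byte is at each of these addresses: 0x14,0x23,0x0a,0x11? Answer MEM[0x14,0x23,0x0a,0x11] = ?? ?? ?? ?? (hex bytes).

#0 dst[0x11+5] := {0x71,0xcc,0xd6,0x8f,0x2f}
#1 dst[0x08+5] := {0xc2,0x94,0xf1,0xfa,0xa1}
#2 dst[0x11+5] := {0x0a,0x1a,0xc2,0x94,0xf1}
#3 dst[0x1d+5] := {0xf2,0xe7,0x1a,0x37,0x64}
query mem[0x14]=0x94, mem[0x23]=0x45, mem[0x0a]=0xf1, mem[0x11]=0x0a

MEM[0x14,0x23,0x0a,0x11] = 94 45 f1 0a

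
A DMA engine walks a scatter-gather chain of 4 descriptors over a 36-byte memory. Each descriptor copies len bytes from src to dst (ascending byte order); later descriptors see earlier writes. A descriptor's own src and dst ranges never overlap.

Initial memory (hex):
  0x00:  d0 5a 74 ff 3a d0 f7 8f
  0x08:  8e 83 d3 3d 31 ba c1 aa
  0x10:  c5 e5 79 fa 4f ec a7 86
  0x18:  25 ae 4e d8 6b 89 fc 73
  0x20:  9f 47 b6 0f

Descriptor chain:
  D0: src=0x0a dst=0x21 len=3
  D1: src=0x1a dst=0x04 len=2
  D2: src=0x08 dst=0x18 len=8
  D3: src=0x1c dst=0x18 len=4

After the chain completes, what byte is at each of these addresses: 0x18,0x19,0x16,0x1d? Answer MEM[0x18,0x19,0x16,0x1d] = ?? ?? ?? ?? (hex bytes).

D0: mem[0x21..0x23] <- [d3 3d 31]
D1: mem[0x04..0x05] <- [4e d8]
D2: mem[0x18..0x1f] <- [8e 83 d3 3d 31 ba c1 aa]
D3: mem[0x18..0x1b] <- [31 ba c1 aa]
query mem[0x18]=0x31, mem[0x19]=0xba, mem[0x16]=0xa7, mem[0x1d]=0xba

MEM[0x18,0x19,0x16,0x1d] = 31 ba a7 ba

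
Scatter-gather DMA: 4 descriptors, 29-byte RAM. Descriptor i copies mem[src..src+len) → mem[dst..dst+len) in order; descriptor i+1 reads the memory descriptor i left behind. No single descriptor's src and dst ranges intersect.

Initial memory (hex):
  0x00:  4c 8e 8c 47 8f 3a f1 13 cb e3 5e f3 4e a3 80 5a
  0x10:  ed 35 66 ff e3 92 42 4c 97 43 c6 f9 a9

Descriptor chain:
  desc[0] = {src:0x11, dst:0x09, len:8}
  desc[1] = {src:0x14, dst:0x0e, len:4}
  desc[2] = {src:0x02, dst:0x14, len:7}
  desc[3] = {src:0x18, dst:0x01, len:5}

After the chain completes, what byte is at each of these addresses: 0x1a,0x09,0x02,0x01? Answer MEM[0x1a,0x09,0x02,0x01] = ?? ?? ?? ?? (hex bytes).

  after D0: wrote 8B at 0x09 = 3566ffe392424c97
  after D1: wrote 4B at 0x0e = e392424c
  after D2: wrote 7B at 0x14 = 8c478f3af113cb
  after D3: wrote 5B at 0x01 = f113cbf9a9
query mem[0x1a]=0xcb, mem[0x09]=0x35, mem[0x02]=0x13, mem[0x01]=0xf1

MEM[0x1a,0x09,0x02,0x01] = cb 35 13 f1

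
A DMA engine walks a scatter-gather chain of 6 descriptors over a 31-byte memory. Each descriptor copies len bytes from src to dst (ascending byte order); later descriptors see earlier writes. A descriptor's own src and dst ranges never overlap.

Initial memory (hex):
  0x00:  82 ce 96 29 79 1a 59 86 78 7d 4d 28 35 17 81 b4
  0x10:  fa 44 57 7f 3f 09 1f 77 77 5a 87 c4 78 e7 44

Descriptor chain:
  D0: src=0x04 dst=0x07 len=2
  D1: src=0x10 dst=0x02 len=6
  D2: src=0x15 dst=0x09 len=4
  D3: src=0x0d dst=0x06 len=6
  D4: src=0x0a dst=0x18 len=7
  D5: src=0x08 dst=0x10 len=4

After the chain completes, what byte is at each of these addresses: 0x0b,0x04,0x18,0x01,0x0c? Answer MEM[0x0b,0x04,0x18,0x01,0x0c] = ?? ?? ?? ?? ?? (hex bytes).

MEM[0x0b,0x04,0x18,0x01,0x0c] = 57 57 44 ce 77

[0] 0x04->0x07 len=2 : 79 1a
[1] 0x10->0x02 len=6 : fa 44 57 7f 3f 09
[2] 0x15->0x09 len=4 : 09 1f 77 77
[3] 0x0d->0x06 len=6 : 17 81 b4 fa 44 57
[4] 0x0a->0x18 len=7 : 44 57 77 17 81 b4 fa
[5] 0x08->0x10 len=4 : b4 fa 44 57
query mem[0x0b]=0x57, mem[0x04]=0x57, mem[0x18]=0x44, mem[0x01]=0xce, mem[0x0c]=0x77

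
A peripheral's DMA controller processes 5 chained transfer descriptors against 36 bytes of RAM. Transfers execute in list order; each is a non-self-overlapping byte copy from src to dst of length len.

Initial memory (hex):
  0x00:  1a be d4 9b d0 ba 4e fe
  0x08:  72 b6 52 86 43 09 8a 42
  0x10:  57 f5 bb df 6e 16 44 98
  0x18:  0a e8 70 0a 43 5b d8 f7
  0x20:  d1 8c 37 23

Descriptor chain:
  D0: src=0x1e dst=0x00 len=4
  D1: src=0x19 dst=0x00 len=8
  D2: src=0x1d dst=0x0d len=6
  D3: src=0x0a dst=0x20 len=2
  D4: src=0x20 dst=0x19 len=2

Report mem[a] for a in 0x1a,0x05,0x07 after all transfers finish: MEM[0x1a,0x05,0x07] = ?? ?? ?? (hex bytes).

MEM[0x1a,0x05,0x07] = 86 d8 d1

  after D0: wrote 4B at 0x00 = d8f7d18c
  after D1: wrote 8B at 0x00 = e8700a435bd8f7d1
  after D2: wrote 6B at 0x0d = 5bd8f7d18c37
  after D3: wrote 2B at 0x20 = 5286
  after D4: wrote 2B at 0x19 = 5286
query mem[0x1a]=0x86, mem[0x05]=0xd8, mem[0x07]=0xd1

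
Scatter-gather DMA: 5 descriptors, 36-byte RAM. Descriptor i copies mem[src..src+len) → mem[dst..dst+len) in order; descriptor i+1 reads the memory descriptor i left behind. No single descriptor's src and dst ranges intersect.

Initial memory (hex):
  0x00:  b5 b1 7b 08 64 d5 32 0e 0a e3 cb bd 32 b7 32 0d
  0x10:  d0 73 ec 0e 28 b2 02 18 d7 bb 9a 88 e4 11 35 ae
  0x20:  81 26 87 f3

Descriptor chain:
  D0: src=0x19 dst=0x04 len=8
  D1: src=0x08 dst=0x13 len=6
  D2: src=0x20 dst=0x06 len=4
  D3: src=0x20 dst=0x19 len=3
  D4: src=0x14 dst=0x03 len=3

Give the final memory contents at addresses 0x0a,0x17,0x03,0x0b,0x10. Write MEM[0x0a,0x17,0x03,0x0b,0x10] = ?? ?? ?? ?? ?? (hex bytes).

[0] 0x19->0x04 len=8 : bb 9a 88 e4 11 35 ae 81
[1] 0x08->0x13 len=6 : 11 35 ae 81 32 b7
[2] 0x20->0x06 len=4 : 81 26 87 f3
[3] 0x20->0x19 len=3 : 81 26 87
[4] 0x14->0x03 len=3 : 35 ae 81
query mem[0x0a]=0xae, mem[0x17]=0x32, mem[0x03]=0x35, mem[0x0b]=0x81, mem[0x10]=0xd0

MEM[0x0a,0x17,0x03,0x0b,0x10] = ae 32 35 81 d0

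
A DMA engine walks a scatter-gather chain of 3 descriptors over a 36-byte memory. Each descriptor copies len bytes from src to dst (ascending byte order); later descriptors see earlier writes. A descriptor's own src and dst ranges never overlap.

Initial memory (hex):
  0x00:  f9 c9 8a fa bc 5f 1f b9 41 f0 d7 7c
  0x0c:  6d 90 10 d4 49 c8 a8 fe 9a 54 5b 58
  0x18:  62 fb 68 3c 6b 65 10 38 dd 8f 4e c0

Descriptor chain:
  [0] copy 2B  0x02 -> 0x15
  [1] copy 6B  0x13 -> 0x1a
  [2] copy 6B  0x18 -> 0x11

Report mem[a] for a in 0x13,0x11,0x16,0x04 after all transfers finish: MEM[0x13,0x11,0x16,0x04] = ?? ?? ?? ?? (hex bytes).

MEM[0x13,0x11,0x16,0x04] = fe 62 fa bc

  after D0: wrote 2B at 0x15 = 8afa
  after D1: wrote 6B at 0x1a = fe9a8afa5862
  after D2: wrote 6B at 0x11 = 62fbfe9a8afa
query mem[0x13]=0xfe, mem[0x11]=0x62, mem[0x16]=0xfa, mem[0x04]=0xbc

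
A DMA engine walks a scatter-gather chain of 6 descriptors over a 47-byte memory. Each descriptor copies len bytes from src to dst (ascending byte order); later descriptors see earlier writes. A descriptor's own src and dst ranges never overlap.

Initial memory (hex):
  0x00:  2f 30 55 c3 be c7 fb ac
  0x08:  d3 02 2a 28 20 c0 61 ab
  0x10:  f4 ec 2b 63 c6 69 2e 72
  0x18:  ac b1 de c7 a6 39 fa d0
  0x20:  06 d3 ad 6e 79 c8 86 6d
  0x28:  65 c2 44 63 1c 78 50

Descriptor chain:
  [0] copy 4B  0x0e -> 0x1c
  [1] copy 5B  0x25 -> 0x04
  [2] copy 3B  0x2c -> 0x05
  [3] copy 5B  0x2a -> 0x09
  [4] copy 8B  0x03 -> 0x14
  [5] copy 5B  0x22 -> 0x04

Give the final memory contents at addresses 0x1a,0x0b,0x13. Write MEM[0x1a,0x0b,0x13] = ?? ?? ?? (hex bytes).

D0: mem[0x1c..0x1f] <- [61 ab f4 ec]
D1: mem[0x04..0x08] <- [c8 86 6d 65 c2]
D2: mem[0x05..0x07] <- [1c 78 50]
D3: mem[0x09..0x0d] <- [44 63 1c 78 50]
D4: mem[0x14..0x1b] <- [c3 c8 1c 78 50 c2 44 63]
D5: mem[0x04..0x08] <- [ad 6e 79 c8 86]
query mem[0x1a]=0x44, mem[0x0b]=0x1c, mem[0x13]=0x63

MEM[0x1a,0x0b,0x13] = 44 1c 63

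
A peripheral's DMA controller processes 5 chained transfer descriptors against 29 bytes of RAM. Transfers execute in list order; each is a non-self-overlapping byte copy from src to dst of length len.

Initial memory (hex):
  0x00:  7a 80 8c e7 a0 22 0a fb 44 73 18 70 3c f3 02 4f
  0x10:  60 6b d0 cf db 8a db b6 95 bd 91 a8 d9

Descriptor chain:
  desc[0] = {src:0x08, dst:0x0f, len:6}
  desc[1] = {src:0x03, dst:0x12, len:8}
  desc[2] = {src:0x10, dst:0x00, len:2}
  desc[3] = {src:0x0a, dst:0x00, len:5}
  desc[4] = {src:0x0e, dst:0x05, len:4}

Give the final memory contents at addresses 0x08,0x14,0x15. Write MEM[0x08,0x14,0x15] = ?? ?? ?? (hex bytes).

  after D0: wrote 6B at 0x0f = 447318703cf3
  after D1: wrote 8B at 0x12 = e7a0220afb447318
  after D2: wrote 2B at 0x00 = 7318
  after D3: wrote 5B at 0x00 = 18703cf302
  after D4: wrote 4B at 0x05 = 02447318
query mem[0x08]=0x18, mem[0x14]=0x22, mem[0x15]=0x0a

MEM[0x08,0x14,0x15] = 18 22 0a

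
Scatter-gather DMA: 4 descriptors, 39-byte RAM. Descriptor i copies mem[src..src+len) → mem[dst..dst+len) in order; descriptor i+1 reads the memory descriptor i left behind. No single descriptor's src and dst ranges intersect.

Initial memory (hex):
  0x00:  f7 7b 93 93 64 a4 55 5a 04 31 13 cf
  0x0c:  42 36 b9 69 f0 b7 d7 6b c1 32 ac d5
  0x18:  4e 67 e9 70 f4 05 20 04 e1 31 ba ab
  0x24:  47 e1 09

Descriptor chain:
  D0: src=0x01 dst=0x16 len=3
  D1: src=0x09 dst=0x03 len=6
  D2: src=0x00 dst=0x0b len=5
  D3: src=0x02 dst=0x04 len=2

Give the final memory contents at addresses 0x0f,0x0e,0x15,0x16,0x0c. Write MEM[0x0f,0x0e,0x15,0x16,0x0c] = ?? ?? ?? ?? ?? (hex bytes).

MEM[0x0f,0x0e,0x15,0x16,0x0c] = 13 31 32 7b 7b

D0: mem[0x16..0x18] <- [7b 93 93]
D1: mem[0x03..0x08] <- [31 13 cf 42 36 b9]
D2: mem[0x0b..0x0f] <- [f7 7b 93 31 13]
D3: mem[0x04..0x05] <- [93 31]
query mem[0x0f]=0x13, mem[0x0e]=0x31, mem[0x15]=0x32, mem[0x16]=0x7b, mem[0x0c]=0x7b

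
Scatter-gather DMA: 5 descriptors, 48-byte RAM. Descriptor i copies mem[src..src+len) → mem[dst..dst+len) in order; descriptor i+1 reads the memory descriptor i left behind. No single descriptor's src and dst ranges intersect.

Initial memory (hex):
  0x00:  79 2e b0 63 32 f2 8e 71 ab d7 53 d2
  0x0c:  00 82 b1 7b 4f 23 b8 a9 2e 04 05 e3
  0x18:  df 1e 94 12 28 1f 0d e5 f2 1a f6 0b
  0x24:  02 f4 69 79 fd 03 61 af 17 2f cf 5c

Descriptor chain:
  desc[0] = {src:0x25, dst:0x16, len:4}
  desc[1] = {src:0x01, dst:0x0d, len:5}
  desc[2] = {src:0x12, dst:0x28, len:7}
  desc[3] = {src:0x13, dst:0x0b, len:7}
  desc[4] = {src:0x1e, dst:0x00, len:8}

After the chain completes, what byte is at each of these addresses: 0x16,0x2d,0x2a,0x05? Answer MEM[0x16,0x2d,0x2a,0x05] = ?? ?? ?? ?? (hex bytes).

MEM[0x16,0x2d,0x2a,0x05] = f4 69 2e 0b

[0] 0x25->0x16 len=4 : f4 69 79 fd
[1] 0x01->0x0d len=5 : 2e b0 63 32 f2
[2] 0x12->0x28 len=7 : b8 a9 2e 04 f4 69 79
[3] 0x13->0x0b len=7 : a9 2e 04 f4 69 79 fd
[4] 0x1e->0x00 len=8 : 0d e5 f2 1a f6 0b 02 f4
query mem[0x16]=0xf4, mem[0x2d]=0x69, mem[0x2a]=0x2e, mem[0x05]=0x0b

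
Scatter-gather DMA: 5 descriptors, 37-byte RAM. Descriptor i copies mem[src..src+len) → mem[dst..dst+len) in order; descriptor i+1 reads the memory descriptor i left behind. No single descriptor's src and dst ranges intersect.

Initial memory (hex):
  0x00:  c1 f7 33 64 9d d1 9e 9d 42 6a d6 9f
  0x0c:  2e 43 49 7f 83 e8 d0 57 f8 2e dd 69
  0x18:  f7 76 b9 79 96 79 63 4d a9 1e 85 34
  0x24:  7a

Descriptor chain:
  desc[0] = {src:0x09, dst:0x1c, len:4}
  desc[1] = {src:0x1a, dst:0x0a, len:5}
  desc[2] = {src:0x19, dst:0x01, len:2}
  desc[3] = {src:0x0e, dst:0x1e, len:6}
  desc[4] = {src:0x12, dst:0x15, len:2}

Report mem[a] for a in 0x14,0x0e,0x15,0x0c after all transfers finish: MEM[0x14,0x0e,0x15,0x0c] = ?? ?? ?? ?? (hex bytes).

MEM[0x14,0x0e,0x15,0x0c] = f8 9f d0 6a

  after D0: wrote 4B at 0x1c = 6ad69f2e
  after D1: wrote 5B at 0x0a = b9796ad69f
  after D2: wrote 2B at 0x01 = 76b9
  after D3: wrote 6B at 0x1e = 9f7f83e8d057
  after D4: wrote 2B at 0x15 = d057
query mem[0x14]=0xf8, mem[0x0e]=0x9f, mem[0x15]=0xd0, mem[0x0c]=0x6a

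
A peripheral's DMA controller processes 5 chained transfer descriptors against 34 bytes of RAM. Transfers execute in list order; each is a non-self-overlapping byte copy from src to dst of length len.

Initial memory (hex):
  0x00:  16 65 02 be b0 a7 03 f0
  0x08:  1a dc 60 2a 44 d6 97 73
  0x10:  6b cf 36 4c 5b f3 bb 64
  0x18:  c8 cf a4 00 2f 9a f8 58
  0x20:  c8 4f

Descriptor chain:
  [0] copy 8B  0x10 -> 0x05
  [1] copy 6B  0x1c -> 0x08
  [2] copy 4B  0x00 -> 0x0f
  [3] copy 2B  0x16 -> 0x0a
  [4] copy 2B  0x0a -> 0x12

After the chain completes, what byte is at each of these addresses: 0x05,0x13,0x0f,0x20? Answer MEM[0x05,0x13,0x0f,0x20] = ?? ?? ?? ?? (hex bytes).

#0 dst[0x05+8] := {0x6b,0xcf,0x36,0x4c,0x5b,0xf3,0xbb,0x64}
#1 dst[0x08+6] := {0x2f,0x9a,0xf8,0x58,0xc8,0x4f}
#2 dst[0x0f+4] := {0x16,0x65,0x02,0xbe}
#3 dst[0x0a+2] := {0xbb,0x64}
#4 dst[0x12+2] := {0xbb,0x64}
query mem[0x05]=0x6b, mem[0x13]=0x64, mem[0x0f]=0x16, mem[0x20]=0xc8

MEM[0x05,0x13,0x0f,0x20] = 6b 64 16 c8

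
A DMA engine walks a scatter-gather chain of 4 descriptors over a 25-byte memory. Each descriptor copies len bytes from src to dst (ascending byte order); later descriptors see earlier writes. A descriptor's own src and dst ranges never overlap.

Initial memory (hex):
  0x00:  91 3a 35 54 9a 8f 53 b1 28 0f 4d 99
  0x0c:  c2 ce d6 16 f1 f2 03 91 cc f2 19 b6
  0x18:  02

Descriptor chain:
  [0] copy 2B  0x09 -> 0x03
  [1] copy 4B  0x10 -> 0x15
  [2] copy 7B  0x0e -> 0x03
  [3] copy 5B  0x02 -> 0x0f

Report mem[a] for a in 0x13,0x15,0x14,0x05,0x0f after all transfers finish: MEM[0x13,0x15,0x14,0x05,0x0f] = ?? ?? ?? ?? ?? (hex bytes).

D0: mem[0x03..0x04] <- [0f 4d]
D1: mem[0x15..0x18] <- [f1 f2 03 91]
D2: mem[0x03..0x09] <- [d6 16 f1 f2 03 91 cc]
D3: mem[0x0f..0x13] <- [35 d6 16 f1 f2]
query mem[0x13]=0xf2, mem[0x15]=0xf1, mem[0x14]=0xcc, mem[0x05]=0xf1, mem[0x0f]=0x35

MEM[0x13,0x15,0x14,0x05,0x0f] = f2 f1 cc f1 35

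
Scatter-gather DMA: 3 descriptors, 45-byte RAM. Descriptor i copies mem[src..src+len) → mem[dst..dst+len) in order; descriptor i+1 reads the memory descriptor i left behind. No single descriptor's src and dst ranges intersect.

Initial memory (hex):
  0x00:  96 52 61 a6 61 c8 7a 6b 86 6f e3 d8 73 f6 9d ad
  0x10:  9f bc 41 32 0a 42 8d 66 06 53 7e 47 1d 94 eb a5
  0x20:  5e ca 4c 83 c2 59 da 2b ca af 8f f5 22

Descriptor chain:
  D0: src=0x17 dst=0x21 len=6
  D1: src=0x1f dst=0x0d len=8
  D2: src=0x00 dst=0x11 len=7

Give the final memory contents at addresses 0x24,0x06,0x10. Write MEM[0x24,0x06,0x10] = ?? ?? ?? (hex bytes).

D0: mem[0x21..0x26] <- [66 06 53 7e 47 1d]
D1: mem[0x0d..0x14] <- [a5 5e 66 06 53 7e 47 1d]
D2: mem[0x11..0x17] <- [96 52 61 a6 61 c8 7a]
query mem[0x24]=0x7e, mem[0x06]=0x7a, mem[0x10]=0x06

MEM[0x24,0x06,0x10] = 7e 7a 06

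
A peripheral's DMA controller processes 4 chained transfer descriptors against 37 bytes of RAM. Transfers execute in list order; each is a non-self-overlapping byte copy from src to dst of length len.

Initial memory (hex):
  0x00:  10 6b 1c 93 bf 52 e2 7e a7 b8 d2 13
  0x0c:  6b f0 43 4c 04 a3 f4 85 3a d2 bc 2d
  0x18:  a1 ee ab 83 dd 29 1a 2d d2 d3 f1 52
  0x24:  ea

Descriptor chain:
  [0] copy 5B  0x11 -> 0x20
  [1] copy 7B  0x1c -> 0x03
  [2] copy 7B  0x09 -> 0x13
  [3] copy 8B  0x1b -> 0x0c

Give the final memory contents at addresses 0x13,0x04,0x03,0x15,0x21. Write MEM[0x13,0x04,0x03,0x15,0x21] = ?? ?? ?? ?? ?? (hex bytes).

MEM[0x13,0x04,0x03,0x15,0x21] = 85 29 dd 13 f4

#0 dst[0x20+5] := {0xa3,0xf4,0x85,0x3a,0xd2}
#1 dst[0x03+7] := {0xdd,0x29,0x1a,0x2d,0xa3,0xf4,0x85}
#2 dst[0x13+7] := {0x85,0xd2,0x13,0x6b,0xf0,0x43,0x4c}
#3 dst[0x0c+8] := {0x83,0xdd,0x29,0x1a,0x2d,0xa3,0xf4,0x85}
query mem[0x13]=0x85, mem[0x04]=0x29, mem[0x03]=0xdd, mem[0x15]=0x13, mem[0x21]=0xf4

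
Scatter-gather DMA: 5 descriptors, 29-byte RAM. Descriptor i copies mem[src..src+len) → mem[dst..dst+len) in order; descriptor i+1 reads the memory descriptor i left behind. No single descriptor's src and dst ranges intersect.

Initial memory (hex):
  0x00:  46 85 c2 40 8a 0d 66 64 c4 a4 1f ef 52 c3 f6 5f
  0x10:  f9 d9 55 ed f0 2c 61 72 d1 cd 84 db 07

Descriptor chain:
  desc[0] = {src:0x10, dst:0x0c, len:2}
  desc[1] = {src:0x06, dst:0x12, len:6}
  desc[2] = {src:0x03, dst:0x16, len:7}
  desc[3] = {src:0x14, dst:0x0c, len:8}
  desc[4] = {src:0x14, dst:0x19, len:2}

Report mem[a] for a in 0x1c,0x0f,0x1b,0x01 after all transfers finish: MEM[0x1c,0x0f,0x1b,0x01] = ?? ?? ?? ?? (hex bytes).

#0 dst[0x0c+2] := {0xf9,0xd9}
#1 dst[0x12+6] := {0x66,0x64,0xc4,0xa4,0x1f,0xef}
#2 dst[0x16+7] := {0x40,0x8a,0x0d,0x66,0x64,0xc4,0xa4}
#3 dst[0x0c+8] := {0xc4,0xa4,0x40,0x8a,0x0d,0x66,0x64,0xc4}
#4 dst[0x19+2] := {0xc4,0xa4}
query mem[0x1c]=0xa4, mem[0x0f]=0x8a, mem[0x1b]=0xc4, mem[0x01]=0x85

MEM[0x1c,0x0f,0x1b,0x01] = a4 8a c4 85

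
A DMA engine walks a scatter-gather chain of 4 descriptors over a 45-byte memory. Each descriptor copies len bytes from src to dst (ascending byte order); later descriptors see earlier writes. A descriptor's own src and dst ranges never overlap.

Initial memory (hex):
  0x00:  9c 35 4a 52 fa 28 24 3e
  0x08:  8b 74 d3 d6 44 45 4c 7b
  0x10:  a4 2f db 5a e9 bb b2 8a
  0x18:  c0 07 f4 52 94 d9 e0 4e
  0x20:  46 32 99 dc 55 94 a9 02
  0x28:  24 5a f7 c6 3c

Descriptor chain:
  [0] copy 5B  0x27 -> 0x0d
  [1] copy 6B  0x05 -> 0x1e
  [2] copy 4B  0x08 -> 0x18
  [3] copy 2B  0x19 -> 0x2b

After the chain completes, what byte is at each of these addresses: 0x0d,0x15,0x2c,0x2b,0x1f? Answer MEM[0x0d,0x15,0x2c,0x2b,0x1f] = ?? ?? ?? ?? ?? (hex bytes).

#0 dst[0x0d+5] := {0x02,0x24,0x5a,0xf7,0xc6}
#1 dst[0x1e+6] := {0x28,0x24,0x3e,0x8b,0x74,0xd3}
#2 dst[0x18+4] := {0x8b,0x74,0xd3,0xd6}
#3 dst[0x2b+2] := {0x74,0xd3}
query mem[0x0d]=0x02, mem[0x15]=0xbb, mem[0x2c]=0xd3, mem[0x2b]=0x74, mem[0x1f]=0x24

MEM[0x0d,0x15,0x2c,0x2b,0x1f] = 02 bb d3 74 24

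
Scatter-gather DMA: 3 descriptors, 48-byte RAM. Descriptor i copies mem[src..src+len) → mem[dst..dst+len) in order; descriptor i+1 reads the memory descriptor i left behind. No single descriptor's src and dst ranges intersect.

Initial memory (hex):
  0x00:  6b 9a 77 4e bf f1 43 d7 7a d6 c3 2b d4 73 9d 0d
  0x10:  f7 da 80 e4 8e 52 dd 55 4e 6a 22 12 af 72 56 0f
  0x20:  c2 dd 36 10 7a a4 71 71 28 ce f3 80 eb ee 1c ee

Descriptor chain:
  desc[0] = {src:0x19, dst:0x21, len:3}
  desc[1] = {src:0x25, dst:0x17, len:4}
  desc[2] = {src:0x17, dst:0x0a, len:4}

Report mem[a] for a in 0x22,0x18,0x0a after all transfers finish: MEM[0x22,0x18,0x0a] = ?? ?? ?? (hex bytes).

D0: mem[0x21..0x23] <- [6a 22 12]
D1: mem[0x17..0x1a] <- [a4 71 71 28]
D2: mem[0x0a..0x0d] <- [a4 71 71 28]
query mem[0x22]=0x22, mem[0x18]=0x71, mem[0x0a]=0xa4

MEM[0x22,0x18,0x0a] = 22 71 a4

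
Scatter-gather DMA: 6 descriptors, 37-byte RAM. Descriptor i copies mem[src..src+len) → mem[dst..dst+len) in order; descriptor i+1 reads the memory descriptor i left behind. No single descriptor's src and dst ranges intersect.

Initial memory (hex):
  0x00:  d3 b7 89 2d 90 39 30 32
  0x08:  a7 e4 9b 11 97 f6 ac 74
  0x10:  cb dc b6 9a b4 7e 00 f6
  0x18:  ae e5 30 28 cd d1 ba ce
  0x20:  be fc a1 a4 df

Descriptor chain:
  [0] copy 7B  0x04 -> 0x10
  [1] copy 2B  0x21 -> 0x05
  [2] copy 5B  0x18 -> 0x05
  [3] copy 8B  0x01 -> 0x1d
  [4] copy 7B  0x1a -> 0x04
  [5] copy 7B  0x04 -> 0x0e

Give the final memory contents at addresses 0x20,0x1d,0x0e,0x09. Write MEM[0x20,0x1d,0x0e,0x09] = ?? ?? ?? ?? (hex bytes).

MEM[0x20,0x1d,0x0e,0x09] = 90 b7 30 2d

#0 dst[0x10+7] := {0x90,0x39,0x30,0x32,0xa7,0xe4,0x9b}
#1 dst[0x05+2] := {0xfc,0xa1}
#2 dst[0x05+5] := {0xae,0xe5,0x30,0x28,0xcd}
#3 dst[0x1d+8] := {0xb7,0x89,0x2d,0x90,0xae,0xe5,0x30,0x28}
#4 dst[0x04+7] := {0x30,0x28,0xcd,0xb7,0x89,0x2d,0x90}
#5 dst[0x0e+7] := {0x30,0x28,0xcd,0xb7,0x89,0x2d,0x90}
query mem[0x20]=0x90, mem[0x1d]=0xb7, mem[0x0e]=0x30, mem[0x09]=0x2d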